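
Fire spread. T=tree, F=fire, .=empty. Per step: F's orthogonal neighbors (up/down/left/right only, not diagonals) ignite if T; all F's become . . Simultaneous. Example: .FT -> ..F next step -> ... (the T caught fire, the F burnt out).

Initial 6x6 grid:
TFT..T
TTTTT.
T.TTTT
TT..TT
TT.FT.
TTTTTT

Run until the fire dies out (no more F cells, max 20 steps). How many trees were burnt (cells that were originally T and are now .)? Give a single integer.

Answer: 25

Derivation:
Step 1: +5 fires, +2 burnt (F count now 5)
Step 2: +5 fires, +5 burnt (F count now 5)
Step 3: +7 fires, +5 burnt (F count now 7)
Step 4: +6 fires, +7 burnt (F count now 6)
Step 5: +2 fires, +6 burnt (F count now 2)
Step 6: +0 fires, +2 burnt (F count now 0)
Fire out after step 6
Initially T: 26, now '.': 35
Total burnt (originally-T cells now '.'): 25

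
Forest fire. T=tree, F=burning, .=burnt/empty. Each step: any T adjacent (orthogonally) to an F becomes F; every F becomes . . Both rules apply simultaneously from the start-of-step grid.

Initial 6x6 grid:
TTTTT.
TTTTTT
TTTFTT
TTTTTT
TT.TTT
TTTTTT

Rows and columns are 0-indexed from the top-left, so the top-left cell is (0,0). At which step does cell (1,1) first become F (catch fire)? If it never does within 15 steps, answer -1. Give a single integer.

Step 1: cell (1,1)='T' (+4 fires, +1 burnt)
Step 2: cell (1,1)='T' (+8 fires, +4 burnt)
Step 3: cell (1,1)='F' (+9 fires, +8 burnt)
  -> target ignites at step 3
Step 4: cell (1,1)='.' (+7 fires, +9 burnt)
Step 5: cell (1,1)='.' (+4 fires, +7 burnt)
Step 6: cell (1,1)='.' (+1 fires, +4 burnt)
Step 7: cell (1,1)='.' (+0 fires, +1 burnt)
  fire out at step 7

3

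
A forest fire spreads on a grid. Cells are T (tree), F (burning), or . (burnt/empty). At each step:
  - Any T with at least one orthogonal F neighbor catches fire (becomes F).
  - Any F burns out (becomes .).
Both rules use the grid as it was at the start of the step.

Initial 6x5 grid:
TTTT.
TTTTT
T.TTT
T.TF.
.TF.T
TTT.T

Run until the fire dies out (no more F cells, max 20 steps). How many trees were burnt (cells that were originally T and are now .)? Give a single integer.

Answer: 19

Derivation:
Step 1: +4 fires, +2 burnt (F count now 4)
Step 2: +4 fires, +4 burnt (F count now 4)
Step 3: +4 fires, +4 burnt (F count now 4)
Step 4: +2 fires, +4 burnt (F count now 2)
Step 5: +2 fires, +2 burnt (F count now 2)
Step 6: +2 fires, +2 burnt (F count now 2)
Step 7: +1 fires, +2 burnt (F count now 1)
Step 8: +0 fires, +1 burnt (F count now 0)
Fire out after step 8
Initially T: 21, now '.': 28
Total burnt (originally-T cells now '.'): 19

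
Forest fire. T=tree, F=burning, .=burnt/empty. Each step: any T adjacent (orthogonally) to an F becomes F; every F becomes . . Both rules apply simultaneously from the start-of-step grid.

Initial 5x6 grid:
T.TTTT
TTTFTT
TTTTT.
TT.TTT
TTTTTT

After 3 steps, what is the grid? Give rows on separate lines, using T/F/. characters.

Step 1: 4 trees catch fire, 1 burn out
  T.TFTT
  TTF.FT
  TTTFT.
  TT.TTT
  TTTTTT
Step 2: 7 trees catch fire, 4 burn out
  T.F.FT
  TF...F
  TTF.F.
  TT.FTT
  TTTTTT
Step 3: 5 trees catch fire, 7 burn out
  T....F
  F.....
  TF....
  TT..FT
  TTTFTT

T....F
F.....
TF....
TT..FT
TTTFTT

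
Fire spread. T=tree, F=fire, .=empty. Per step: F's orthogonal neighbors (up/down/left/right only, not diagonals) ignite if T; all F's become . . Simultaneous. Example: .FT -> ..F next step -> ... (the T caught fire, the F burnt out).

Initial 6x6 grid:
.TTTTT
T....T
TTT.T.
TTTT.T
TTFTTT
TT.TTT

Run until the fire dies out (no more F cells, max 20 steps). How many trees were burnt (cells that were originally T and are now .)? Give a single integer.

Step 1: +3 fires, +1 burnt (F count now 3)
Step 2: +7 fires, +3 burnt (F count now 7)
Step 3: +5 fires, +7 burnt (F count now 5)
Step 4: +3 fires, +5 burnt (F count now 3)
Step 5: +1 fires, +3 burnt (F count now 1)
Step 6: +0 fires, +1 burnt (F count now 0)
Fire out after step 6
Initially T: 26, now '.': 29
Total burnt (originally-T cells now '.'): 19

Answer: 19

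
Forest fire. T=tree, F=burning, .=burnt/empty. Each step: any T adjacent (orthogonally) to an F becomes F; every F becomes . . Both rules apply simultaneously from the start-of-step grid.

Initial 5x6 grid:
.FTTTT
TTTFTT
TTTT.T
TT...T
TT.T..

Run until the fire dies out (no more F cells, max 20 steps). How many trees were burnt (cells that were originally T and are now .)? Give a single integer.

Step 1: +6 fires, +2 burnt (F count now 6)
Step 2: +5 fires, +6 burnt (F count now 5)
Step 3: +4 fires, +5 burnt (F count now 4)
Step 4: +3 fires, +4 burnt (F count now 3)
Step 5: +1 fires, +3 burnt (F count now 1)
Step 6: +0 fires, +1 burnt (F count now 0)
Fire out after step 6
Initially T: 20, now '.': 29
Total burnt (originally-T cells now '.'): 19

Answer: 19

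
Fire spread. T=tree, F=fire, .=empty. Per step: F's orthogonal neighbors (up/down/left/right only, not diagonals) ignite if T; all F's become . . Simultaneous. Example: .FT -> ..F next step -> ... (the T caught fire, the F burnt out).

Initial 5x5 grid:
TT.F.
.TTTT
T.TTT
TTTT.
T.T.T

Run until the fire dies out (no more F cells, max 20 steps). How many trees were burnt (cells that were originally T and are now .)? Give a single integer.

Answer: 16

Derivation:
Step 1: +1 fires, +1 burnt (F count now 1)
Step 2: +3 fires, +1 burnt (F count now 3)
Step 3: +4 fires, +3 burnt (F count now 4)
Step 4: +2 fires, +4 burnt (F count now 2)
Step 5: +3 fires, +2 burnt (F count now 3)
Step 6: +1 fires, +3 burnt (F count now 1)
Step 7: +2 fires, +1 burnt (F count now 2)
Step 8: +0 fires, +2 burnt (F count now 0)
Fire out after step 8
Initially T: 17, now '.': 24
Total burnt (originally-T cells now '.'): 16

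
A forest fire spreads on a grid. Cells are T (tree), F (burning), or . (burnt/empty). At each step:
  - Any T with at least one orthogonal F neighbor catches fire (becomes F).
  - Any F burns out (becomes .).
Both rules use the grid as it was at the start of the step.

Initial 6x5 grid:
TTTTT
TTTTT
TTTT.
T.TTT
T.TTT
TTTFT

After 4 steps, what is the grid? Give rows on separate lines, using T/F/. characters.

Step 1: 3 trees catch fire, 1 burn out
  TTTTT
  TTTTT
  TTTT.
  T.TTT
  T.TFT
  TTF.F
Step 2: 4 trees catch fire, 3 burn out
  TTTTT
  TTTTT
  TTTT.
  T.TFT
  T.F.F
  TF...
Step 3: 4 trees catch fire, 4 burn out
  TTTTT
  TTTTT
  TTTF.
  T.F.F
  T....
  F....
Step 4: 3 trees catch fire, 4 burn out
  TTTTT
  TTTFT
  TTF..
  T....
  F....
  .....

TTTTT
TTTFT
TTF..
T....
F....
.....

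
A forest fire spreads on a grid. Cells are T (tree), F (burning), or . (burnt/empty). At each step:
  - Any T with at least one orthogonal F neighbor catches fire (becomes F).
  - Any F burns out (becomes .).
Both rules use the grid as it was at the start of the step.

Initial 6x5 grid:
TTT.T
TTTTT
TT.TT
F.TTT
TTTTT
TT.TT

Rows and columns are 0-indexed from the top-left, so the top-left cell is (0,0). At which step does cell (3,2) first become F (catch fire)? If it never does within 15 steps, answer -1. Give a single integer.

Step 1: cell (3,2)='T' (+2 fires, +1 burnt)
Step 2: cell (3,2)='T' (+4 fires, +2 burnt)
Step 3: cell (3,2)='T' (+4 fires, +4 burnt)
Step 4: cell (3,2)='F' (+4 fires, +4 burnt)
  -> target ignites at step 4
Step 5: cell (3,2)='.' (+5 fires, +4 burnt)
Step 6: cell (3,2)='.' (+4 fires, +5 burnt)
Step 7: cell (3,2)='.' (+2 fires, +4 burnt)
Step 8: cell (3,2)='.' (+0 fires, +2 burnt)
  fire out at step 8

4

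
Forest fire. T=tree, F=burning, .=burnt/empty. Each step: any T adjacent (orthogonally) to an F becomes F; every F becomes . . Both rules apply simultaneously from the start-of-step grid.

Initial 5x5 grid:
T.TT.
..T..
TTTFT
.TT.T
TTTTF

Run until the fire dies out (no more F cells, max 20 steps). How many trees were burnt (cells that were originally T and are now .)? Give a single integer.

Step 1: +4 fires, +2 burnt (F count now 4)
Step 2: +4 fires, +4 burnt (F count now 4)
Step 3: +4 fires, +4 burnt (F count now 4)
Step 4: +2 fires, +4 burnt (F count now 2)
Step 5: +0 fires, +2 burnt (F count now 0)
Fire out after step 5
Initially T: 15, now '.': 24
Total burnt (originally-T cells now '.'): 14

Answer: 14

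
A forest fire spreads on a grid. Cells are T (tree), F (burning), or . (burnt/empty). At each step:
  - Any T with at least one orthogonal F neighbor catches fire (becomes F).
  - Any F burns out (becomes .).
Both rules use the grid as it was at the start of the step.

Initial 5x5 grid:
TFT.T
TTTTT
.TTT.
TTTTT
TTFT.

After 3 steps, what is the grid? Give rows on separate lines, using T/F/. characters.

Step 1: 6 trees catch fire, 2 burn out
  F.F.T
  TFTTT
  .TTT.
  TTFTT
  TF.F.
Step 2: 7 trees catch fire, 6 burn out
  ....T
  F.FTT
  .FFT.
  TF.FT
  F....
Step 3: 4 trees catch fire, 7 burn out
  ....T
  ...FT
  ...F.
  F...F
  .....

....T
...FT
...F.
F...F
.....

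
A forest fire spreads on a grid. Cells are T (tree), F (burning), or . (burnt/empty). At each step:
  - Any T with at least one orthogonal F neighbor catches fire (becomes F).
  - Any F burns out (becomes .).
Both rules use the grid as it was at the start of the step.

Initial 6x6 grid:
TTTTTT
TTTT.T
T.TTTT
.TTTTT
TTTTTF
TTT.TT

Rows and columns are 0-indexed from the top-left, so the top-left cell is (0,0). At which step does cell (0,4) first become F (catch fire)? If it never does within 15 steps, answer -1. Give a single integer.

Step 1: cell (0,4)='T' (+3 fires, +1 burnt)
Step 2: cell (0,4)='T' (+4 fires, +3 burnt)
Step 3: cell (0,4)='T' (+4 fires, +4 burnt)
Step 4: cell (0,4)='T' (+5 fires, +4 burnt)
Step 5: cell (0,4)='F' (+6 fires, +5 burnt)
  -> target ignites at step 5
Step 6: cell (0,4)='.' (+3 fires, +6 burnt)
Step 7: cell (0,4)='.' (+2 fires, +3 burnt)
Step 8: cell (0,4)='.' (+2 fires, +2 burnt)
Step 9: cell (0,4)='.' (+2 fires, +2 burnt)
Step 10: cell (0,4)='.' (+0 fires, +2 burnt)
  fire out at step 10

5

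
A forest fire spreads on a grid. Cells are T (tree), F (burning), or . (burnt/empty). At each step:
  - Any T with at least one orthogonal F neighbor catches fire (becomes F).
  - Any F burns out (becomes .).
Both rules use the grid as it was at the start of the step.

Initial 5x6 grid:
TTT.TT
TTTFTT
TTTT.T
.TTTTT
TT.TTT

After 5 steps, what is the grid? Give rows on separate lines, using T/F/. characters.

Step 1: 3 trees catch fire, 1 burn out
  TTT.TT
  TTF.FT
  TTTF.T
  .TTTTT
  TT.TTT
Step 2: 6 trees catch fire, 3 burn out
  TTF.FT
  TF...F
  TTF..T
  .TTFTT
  TT.TTT
Step 3: 8 trees catch fire, 6 burn out
  TF...F
  F.....
  TF...F
  .TF.FT
  TT.FTT
Step 4: 5 trees catch fire, 8 burn out
  F.....
  ......
  F.....
  .F...F
  TT..FT
Step 5: 2 trees catch fire, 5 burn out
  ......
  ......
  ......
  ......
  TF...F

......
......
......
......
TF...F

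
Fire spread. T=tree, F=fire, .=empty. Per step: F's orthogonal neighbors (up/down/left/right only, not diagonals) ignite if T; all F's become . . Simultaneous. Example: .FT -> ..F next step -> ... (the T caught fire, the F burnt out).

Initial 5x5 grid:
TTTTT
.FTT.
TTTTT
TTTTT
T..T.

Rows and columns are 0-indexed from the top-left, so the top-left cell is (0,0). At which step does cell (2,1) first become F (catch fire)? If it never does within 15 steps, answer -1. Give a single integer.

Step 1: cell (2,1)='F' (+3 fires, +1 burnt)
  -> target ignites at step 1
Step 2: cell (2,1)='.' (+6 fires, +3 burnt)
Step 3: cell (2,1)='.' (+4 fires, +6 burnt)
Step 4: cell (2,1)='.' (+4 fires, +4 burnt)
Step 5: cell (2,1)='.' (+2 fires, +4 burnt)
Step 6: cell (2,1)='.' (+0 fires, +2 burnt)
  fire out at step 6

1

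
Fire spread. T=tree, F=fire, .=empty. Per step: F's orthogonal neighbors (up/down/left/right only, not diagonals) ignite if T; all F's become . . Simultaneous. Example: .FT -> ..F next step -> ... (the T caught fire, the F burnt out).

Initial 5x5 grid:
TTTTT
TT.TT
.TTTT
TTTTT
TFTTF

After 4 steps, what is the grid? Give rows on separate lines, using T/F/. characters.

Step 1: 5 trees catch fire, 2 burn out
  TTTTT
  TT.TT
  .TTTT
  TFTTF
  F.FF.
Step 2: 5 trees catch fire, 5 burn out
  TTTTT
  TT.TT
  .FTTF
  F.FF.
  .....
Step 3: 4 trees catch fire, 5 burn out
  TTTTT
  TF.TF
  ..FF.
  .....
  .....
Step 4: 4 trees catch fire, 4 burn out
  TFTTF
  F..F.
  .....
  .....
  .....

TFTTF
F..F.
.....
.....
.....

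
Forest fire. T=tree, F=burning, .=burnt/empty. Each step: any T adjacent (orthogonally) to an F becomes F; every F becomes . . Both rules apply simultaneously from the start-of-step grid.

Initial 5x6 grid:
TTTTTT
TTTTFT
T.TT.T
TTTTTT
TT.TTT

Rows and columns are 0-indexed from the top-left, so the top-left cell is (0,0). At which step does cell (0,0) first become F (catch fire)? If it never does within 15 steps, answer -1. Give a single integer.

Step 1: cell (0,0)='T' (+3 fires, +1 burnt)
Step 2: cell (0,0)='T' (+5 fires, +3 burnt)
Step 3: cell (0,0)='T' (+5 fires, +5 burnt)
Step 4: cell (0,0)='T' (+6 fires, +5 burnt)
Step 5: cell (0,0)='F' (+4 fires, +6 burnt)
  -> target ignites at step 5
Step 6: cell (0,0)='.' (+2 fires, +4 burnt)
Step 7: cell (0,0)='.' (+1 fires, +2 burnt)
Step 8: cell (0,0)='.' (+0 fires, +1 burnt)
  fire out at step 8

5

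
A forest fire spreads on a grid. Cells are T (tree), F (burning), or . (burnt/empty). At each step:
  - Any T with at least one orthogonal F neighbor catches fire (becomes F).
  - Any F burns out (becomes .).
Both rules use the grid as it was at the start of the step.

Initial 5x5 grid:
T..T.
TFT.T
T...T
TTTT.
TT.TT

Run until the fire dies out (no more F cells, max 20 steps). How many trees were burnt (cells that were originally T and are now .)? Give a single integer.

Answer: 12

Derivation:
Step 1: +2 fires, +1 burnt (F count now 2)
Step 2: +2 fires, +2 burnt (F count now 2)
Step 3: +1 fires, +2 burnt (F count now 1)
Step 4: +2 fires, +1 burnt (F count now 2)
Step 5: +2 fires, +2 burnt (F count now 2)
Step 6: +1 fires, +2 burnt (F count now 1)
Step 7: +1 fires, +1 burnt (F count now 1)
Step 8: +1 fires, +1 burnt (F count now 1)
Step 9: +0 fires, +1 burnt (F count now 0)
Fire out after step 9
Initially T: 15, now '.': 22
Total burnt (originally-T cells now '.'): 12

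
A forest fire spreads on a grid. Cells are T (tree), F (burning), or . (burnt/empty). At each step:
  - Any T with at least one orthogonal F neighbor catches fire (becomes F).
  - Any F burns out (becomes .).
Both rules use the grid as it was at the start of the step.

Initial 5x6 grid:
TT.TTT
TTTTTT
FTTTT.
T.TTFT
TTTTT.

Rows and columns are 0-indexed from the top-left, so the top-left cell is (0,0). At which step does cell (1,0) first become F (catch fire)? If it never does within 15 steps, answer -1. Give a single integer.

Step 1: cell (1,0)='F' (+7 fires, +2 burnt)
  -> target ignites at step 1
Step 2: cell (1,0)='.' (+8 fires, +7 burnt)
Step 3: cell (1,0)='.' (+7 fires, +8 burnt)
Step 4: cell (1,0)='.' (+2 fires, +7 burnt)
Step 5: cell (1,0)='.' (+0 fires, +2 burnt)
  fire out at step 5

1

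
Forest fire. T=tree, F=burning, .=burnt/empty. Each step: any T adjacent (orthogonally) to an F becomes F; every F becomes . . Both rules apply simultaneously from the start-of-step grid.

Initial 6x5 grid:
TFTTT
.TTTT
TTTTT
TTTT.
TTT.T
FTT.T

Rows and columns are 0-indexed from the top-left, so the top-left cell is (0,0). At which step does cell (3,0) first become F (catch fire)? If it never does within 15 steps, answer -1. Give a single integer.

Step 1: cell (3,0)='T' (+5 fires, +2 burnt)
Step 2: cell (3,0)='F' (+6 fires, +5 burnt)
  -> target ignites at step 2
Step 3: cell (3,0)='.' (+6 fires, +6 burnt)
Step 4: cell (3,0)='.' (+3 fires, +6 burnt)
Step 5: cell (3,0)='.' (+2 fires, +3 burnt)
Step 6: cell (3,0)='.' (+0 fires, +2 burnt)
  fire out at step 6

2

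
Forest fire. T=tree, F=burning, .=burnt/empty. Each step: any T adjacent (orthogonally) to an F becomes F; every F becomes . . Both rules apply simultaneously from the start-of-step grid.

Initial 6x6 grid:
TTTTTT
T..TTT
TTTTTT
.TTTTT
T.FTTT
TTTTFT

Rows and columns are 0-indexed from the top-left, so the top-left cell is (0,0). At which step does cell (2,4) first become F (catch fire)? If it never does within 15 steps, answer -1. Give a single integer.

Step 1: cell (2,4)='T' (+6 fires, +2 burnt)
Step 2: cell (2,4)='T' (+6 fires, +6 burnt)
Step 3: cell (2,4)='F' (+5 fires, +6 burnt)
  -> target ignites at step 3
Step 4: cell (2,4)='.' (+5 fires, +5 burnt)
Step 5: cell (2,4)='.' (+4 fires, +5 burnt)
Step 6: cell (2,4)='.' (+3 fires, +4 burnt)
Step 7: cell (2,4)='.' (+1 fires, +3 burnt)
Step 8: cell (2,4)='.' (+0 fires, +1 burnt)
  fire out at step 8

3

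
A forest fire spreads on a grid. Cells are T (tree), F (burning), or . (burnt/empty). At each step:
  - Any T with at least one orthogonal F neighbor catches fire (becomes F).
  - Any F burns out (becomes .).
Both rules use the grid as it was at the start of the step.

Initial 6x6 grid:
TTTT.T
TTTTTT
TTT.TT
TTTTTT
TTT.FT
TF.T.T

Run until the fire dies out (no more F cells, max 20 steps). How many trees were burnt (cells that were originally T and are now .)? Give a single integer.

Step 1: +4 fires, +2 burnt (F count now 4)
Step 2: +7 fires, +4 burnt (F count now 7)
Step 3: +5 fires, +7 burnt (F count now 5)
Step 4: +5 fires, +5 burnt (F count now 5)
Step 5: +5 fires, +5 burnt (F count now 5)
Step 6: +2 fires, +5 burnt (F count now 2)
Step 7: +0 fires, +2 burnt (F count now 0)
Fire out after step 7
Initially T: 29, now '.': 35
Total burnt (originally-T cells now '.'): 28

Answer: 28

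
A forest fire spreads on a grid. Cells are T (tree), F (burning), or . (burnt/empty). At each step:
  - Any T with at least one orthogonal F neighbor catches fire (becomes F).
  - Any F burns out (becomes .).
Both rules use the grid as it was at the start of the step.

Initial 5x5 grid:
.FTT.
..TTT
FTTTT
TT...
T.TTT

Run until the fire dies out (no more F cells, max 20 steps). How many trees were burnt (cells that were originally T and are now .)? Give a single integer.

Answer: 12

Derivation:
Step 1: +3 fires, +2 burnt (F count now 3)
Step 2: +5 fires, +3 burnt (F count now 5)
Step 3: +2 fires, +5 burnt (F count now 2)
Step 4: +2 fires, +2 burnt (F count now 2)
Step 5: +0 fires, +2 burnt (F count now 0)
Fire out after step 5
Initially T: 15, now '.': 22
Total burnt (originally-T cells now '.'): 12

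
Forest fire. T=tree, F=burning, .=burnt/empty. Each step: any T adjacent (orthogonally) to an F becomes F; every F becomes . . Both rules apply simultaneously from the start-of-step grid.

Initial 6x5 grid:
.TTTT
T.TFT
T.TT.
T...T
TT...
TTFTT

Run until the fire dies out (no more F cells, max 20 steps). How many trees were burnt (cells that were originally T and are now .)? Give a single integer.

Answer: 17

Derivation:
Step 1: +6 fires, +2 burnt (F count now 6)
Step 2: +6 fires, +6 burnt (F count now 6)
Step 3: +2 fires, +6 burnt (F count now 2)
Step 4: +1 fires, +2 burnt (F count now 1)
Step 5: +1 fires, +1 burnt (F count now 1)
Step 6: +1 fires, +1 burnt (F count now 1)
Step 7: +0 fires, +1 burnt (F count now 0)
Fire out after step 7
Initially T: 18, now '.': 29
Total burnt (originally-T cells now '.'): 17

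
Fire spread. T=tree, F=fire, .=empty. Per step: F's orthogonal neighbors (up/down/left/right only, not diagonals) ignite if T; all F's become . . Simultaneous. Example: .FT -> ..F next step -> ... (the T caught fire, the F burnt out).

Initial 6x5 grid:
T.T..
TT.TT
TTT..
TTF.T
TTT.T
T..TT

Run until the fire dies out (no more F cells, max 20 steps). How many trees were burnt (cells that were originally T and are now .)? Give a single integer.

Step 1: +3 fires, +1 burnt (F count now 3)
Step 2: +3 fires, +3 burnt (F count now 3)
Step 3: +3 fires, +3 burnt (F count now 3)
Step 4: +2 fires, +3 burnt (F count now 2)
Step 5: +1 fires, +2 burnt (F count now 1)
Step 6: +0 fires, +1 burnt (F count now 0)
Fire out after step 6
Initially T: 19, now '.': 23
Total burnt (originally-T cells now '.'): 12

Answer: 12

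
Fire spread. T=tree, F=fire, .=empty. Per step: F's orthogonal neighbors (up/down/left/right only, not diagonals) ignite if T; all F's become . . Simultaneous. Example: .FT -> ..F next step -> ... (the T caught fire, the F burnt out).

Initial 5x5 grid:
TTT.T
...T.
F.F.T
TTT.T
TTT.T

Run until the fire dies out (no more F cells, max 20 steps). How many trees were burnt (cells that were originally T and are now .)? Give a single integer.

Step 1: +2 fires, +2 burnt (F count now 2)
Step 2: +3 fires, +2 burnt (F count now 3)
Step 3: +1 fires, +3 burnt (F count now 1)
Step 4: +0 fires, +1 burnt (F count now 0)
Fire out after step 4
Initially T: 14, now '.': 17
Total burnt (originally-T cells now '.'): 6

Answer: 6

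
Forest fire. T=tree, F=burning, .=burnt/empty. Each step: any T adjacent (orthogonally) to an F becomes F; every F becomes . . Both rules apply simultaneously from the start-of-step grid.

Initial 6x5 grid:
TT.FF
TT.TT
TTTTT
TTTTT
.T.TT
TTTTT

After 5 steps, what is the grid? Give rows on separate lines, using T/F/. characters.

Step 1: 2 trees catch fire, 2 burn out
  TT...
  TT.FF
  TTTTT
  TTTTT
  .T.TT
  TTTTT
Step 2: 2 trees catch fire, 2 burn out
  TT...
  TT...
  TTTFF
  TTTTT
  .T.TT
  TTTTT
Step 3: 3 trees catch fire, 2 burn out
  TT...
  TT...
  TTF..
  TTTFF
  .T.TT
  TTTTT
Step 4: 4 trees catch fire, 3 burn out
  TT...
  TT...
  TF...
  TTF..
  .T.FF
  TTTTT
Step 5: 5 trees catch fire, 4 burn out
  TT...
  TF...
  F....
  TF...
  .T...
  TTTFF

TT...
TF...
F....
TF...
.T...
TTTFF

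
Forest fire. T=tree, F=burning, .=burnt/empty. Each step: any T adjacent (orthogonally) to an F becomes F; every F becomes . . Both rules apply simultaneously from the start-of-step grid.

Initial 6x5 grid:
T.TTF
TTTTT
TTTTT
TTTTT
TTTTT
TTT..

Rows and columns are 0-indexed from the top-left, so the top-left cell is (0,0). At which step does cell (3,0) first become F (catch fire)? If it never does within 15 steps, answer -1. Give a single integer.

Step 1: cell (3,0)='T' (+2 fires, +1 burnt)
Step 2: cell (3,0)='T' (+3 fires, +2 burnt)
Step 3: cell (3,0)='T' (+3 fires, +3 burnt)
Step 4: cell (3,0)='T' (+4 fires, +3 burnt)
Step 5: cell (3,0)='T' (+4 fires, +4 burnt)
Step 6: cell (3,0)='T' (+4 fires, +4 burnt)
Step 7: cell (3,0)='F' (+3 fires, +4 burnt)
  -> target ignites at step 7
Step 8: cell (3,0)='.' (+2 fires, +3 burnt)
Step 9: cell (3,0)='.' (+1 fires, +2 burnt)
Step 10: cell (3,0)='.' (+0 fires, +1 burnt)
  fire out at step 10

7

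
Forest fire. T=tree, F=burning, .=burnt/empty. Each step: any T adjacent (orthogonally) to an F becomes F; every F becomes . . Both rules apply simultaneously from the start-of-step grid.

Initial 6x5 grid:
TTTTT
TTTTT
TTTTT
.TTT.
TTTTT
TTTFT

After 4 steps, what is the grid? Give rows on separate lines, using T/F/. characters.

Step 1: 3 trees catch fire, 1 burn out
  TTTTT
  TTTTT
  TTTTT
  .TTT.
  TTTFT
  TTF.F
Step 2: 4 trees catch fire, 3 burn out
  TTTTT
  TTTTT
  TTTTT
  .TTF.
  TTF.F
  TF...
Step 3: 4 trees catch fire, 4 burn out
  TTTTT
  TTTTT
  TTTFT
  .TF..
  TF...
  F....
Step 4: 5 trees catch fire, 4 burn out
  TTTTT
  TTTFT
  TTF.F
  .F...
  F....
  .....

TTTTT
TTTFT
TTF.F
.F...
F....
.....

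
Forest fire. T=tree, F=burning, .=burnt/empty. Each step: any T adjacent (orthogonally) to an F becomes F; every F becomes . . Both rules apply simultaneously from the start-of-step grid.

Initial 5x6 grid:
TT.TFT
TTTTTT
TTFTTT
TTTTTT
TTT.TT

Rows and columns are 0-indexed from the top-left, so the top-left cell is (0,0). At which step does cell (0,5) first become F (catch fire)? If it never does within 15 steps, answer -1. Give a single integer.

Step 1: cell (0,5)='F' (+7 fires, +2 burnt)
  -> target ignites at step 1
Step 2: cell (0,5)='.' (+8 fires, +7 burnt)
Step 3: cell (0,5)='.' (+6 fires, +8 burnt)
Step 4: cell (0,5)='.' (+4 fires, +6 burnt)
Step 5: cell (0,5)='.' (+1 fires, +4 burnt)
Step 6: cell (0,5)='.' (+0 fires, +1 burnt)
  fire out at step 6

1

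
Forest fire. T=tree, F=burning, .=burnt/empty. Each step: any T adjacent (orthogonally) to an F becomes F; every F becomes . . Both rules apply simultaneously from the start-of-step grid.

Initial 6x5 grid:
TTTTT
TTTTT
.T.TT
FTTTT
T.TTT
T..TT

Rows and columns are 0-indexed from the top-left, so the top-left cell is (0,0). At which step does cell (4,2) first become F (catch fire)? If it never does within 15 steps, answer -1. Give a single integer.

Step 1: cell (4,2)='T' (+2 fires, +1 burnt)
Step 2: cell (4,2)='T' (+3 fires, +2 burnt)
Step 3: cell (4,2)='F' (+3 fires, +3 burnt)
  -> target ignites at step 3
Step 4: cell (4,2)='.' (+6 fires, +3 burnt)
Step 5: cell (4,2)='.' (+6 fires, +6 burnt)
Step 6: cell (4,2)='.' (+3 fires, +6 burnt)
Step 7: cell (4,2)='.' (+1 fires, +3 burnt)
Step 8: cell (4,2)='.' (+0 fires, +1 burnt)
  fire out at step 8

3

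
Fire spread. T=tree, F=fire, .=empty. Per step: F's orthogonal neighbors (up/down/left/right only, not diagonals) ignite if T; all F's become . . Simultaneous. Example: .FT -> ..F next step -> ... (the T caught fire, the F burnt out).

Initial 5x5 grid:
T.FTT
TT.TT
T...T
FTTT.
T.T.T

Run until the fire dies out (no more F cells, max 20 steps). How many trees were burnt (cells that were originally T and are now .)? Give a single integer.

Step 1: +4 fires, +2 burnt (F count now 4)
Step 2: +4 fires, +4 burnt (F count now 4)
Step 3: +5 fires, +4 burnt (F count now 5)
Step 4: +1 fires, +5 burnt (F count now 1)
Step 5: +0 fires, +1 burnt (F count now 0)
Fire out after step 5
Initially T: 15, now '.': 24
Total burnt (originally-T cells now '.'): 14

Answer: 14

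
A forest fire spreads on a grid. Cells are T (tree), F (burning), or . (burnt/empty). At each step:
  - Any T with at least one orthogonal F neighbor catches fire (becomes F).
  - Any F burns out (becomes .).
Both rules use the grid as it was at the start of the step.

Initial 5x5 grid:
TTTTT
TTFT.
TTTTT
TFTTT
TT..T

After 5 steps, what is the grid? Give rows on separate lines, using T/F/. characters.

Step 1: 8 trees catch fire, 2 burn out
  TTFTT
  TF.F.
  TFFTT
  F.FTT
  TF..T
Step 2: 7 trees catch fire, 8 burn out
  TF.FT
  F....
  F..FT
  ...FT
  F...T
Step 3: 4 trees catch fire, 7 burn out
  F...F
  .....
  ....F
  ....F
  ....T
Step 4: 1 trees catch fire, 4 burn out
  .....
  .....
  .....
  .....
  ....F
Step 5: 0 trees catch fire, 1 burn out
  .....
  .....
  .....
  .....
  .....

.....
.....
.....
.....
.....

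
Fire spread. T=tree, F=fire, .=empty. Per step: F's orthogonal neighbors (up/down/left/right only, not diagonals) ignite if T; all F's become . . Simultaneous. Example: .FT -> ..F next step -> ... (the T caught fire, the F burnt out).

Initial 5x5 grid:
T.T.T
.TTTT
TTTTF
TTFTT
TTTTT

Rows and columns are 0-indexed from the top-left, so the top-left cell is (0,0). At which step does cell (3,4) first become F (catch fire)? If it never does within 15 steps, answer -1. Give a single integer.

Step 1: cell (3,4)='F' (+7 fires, +2 burnt)
  -> target ignites at step 1
Step 2: cell (3,4)='.' (+8 fires, +7 burnt)
Step 3: cell (3,4)='.' (+4 fires, +8 burnt)
Step 4: cell (3,4)='.' (+0 fires, +4 burnt)
  fire out at step 4

1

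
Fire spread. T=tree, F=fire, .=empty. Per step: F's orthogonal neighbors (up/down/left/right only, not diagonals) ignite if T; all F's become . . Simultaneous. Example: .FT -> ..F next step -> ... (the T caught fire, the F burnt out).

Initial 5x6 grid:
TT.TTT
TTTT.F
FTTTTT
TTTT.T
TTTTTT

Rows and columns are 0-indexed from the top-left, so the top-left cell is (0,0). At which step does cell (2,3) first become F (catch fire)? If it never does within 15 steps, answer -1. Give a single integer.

Step 1: cell (2,3)='T' (+5 fires, +2 burnt)
Step 2: cell (2,3)='T' (+8 fires, +5 burnt)
Step 3: cell (2,3)='F' (+7 fires, +8 burnt)
  -> target ignites at step 3
Step 4: cell (2,3)='.' (+4 fires, +7 burnt)
Step 5: cell (2,3)='.' (+1 fires, +4 burnt)
Step 6: cell (2,3)='.' (+0 fires, +1 burnt)
  fire out at step 6

3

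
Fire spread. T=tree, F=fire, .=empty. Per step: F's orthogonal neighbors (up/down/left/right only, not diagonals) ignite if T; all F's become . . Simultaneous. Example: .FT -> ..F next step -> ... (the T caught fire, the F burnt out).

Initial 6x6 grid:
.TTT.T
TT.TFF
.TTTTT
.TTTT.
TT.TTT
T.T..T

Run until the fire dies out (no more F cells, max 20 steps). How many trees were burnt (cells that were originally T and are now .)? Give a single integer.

Step 1: +4 fires, +2 burnt (F count now 4)
Step 2: +3 fires, +4 burnt (F count now 3)
Step 3: +4 fires, +3 burnt (F count now 4)
Step 4: +5 fires, +4 burnt (F count now 5)
Step 5: +3 fires, +5 burnt (F count now 3)
Step 6: +2 fires, +3 burnt (F count now 2)
Step 7: +1 fires, +2 burnt (F count now 1)
Step 8: +1 fires, +1 burnt (F count now 1)
Step 9: +0 fires, +1 burnt (F count now 0)
Fire out after step 9
Initially T: 24, now '.': 35
Total burnt (originally-T cells now '.'): 23

Answer: 23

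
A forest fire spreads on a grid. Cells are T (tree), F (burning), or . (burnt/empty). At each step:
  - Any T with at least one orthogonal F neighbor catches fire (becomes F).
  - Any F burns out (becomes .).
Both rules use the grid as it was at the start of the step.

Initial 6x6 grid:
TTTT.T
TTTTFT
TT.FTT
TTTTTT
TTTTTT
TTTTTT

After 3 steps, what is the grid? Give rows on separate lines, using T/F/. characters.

Step 1: 4 trees catch fire, 2 burn out
  TTTT.T
  TTTF.F
  TT..FT
  TTTFTT
  TTTTTT
  TTTTTT
Step 2: 7 trees catch fire, 4 burn out
  TTTF.F
  TTF...
  TT...F
  TTF.FT
  TTTFTT
  TTTTTT
Step 3: 7 trees catch fire, 7 burn out
  TTF...
  TF....
  TT....
  TF...F
  TTF.FT
  TTTFTT

TTF...
TF....
TT....
TF...F
TTF.FT
TTTFTT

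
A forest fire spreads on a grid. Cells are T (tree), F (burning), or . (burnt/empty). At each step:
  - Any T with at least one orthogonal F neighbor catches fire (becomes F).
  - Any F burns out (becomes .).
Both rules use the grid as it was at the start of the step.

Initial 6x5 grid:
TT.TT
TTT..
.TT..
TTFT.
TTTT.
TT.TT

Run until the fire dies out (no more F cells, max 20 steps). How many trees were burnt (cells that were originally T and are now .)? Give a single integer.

Step 1: +4 fires, +1 burnt (F count now 4)
Step 2: +5 fires, +4 burnt (F count now 5)
Step 3: +4 fires, +5 burnt (F count now 4)
Step 4: +4 fires, +4 burnt (F count now 4)
Step 5: +1 fires, +4 burnt (F count now 1)
Step 6: +0 fires, +1 burnt (F count now 0)
Fire out after step 6
Initially T: 20, now '.': 28
Total burnt (originally-T cells now '.'): 18

Answer: 18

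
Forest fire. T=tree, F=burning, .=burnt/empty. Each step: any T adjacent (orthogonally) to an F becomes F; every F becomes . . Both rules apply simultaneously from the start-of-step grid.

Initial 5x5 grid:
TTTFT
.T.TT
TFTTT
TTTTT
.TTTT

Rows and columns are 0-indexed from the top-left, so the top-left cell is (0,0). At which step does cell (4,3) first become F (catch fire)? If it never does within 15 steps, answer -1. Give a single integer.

Step 1: cell (4,3)='T' (+7 fires, +2 burnt)
Step 2: cell (4,3)='T' (+6 fires, +7 burnt)
Step 3: cell (4,3)='T' (+4 fires, +6 burnt)
Step 4: cell (4,3)='F' (+2 fires, +4 burnt)
  -> target ignites at step 4
Step 5: cell (4,3)='.' (+1 fires, +2 burnt)
Step 6: cell (4,3)='.' (+0 fires, +1 burnt)
  fire out at step 6

4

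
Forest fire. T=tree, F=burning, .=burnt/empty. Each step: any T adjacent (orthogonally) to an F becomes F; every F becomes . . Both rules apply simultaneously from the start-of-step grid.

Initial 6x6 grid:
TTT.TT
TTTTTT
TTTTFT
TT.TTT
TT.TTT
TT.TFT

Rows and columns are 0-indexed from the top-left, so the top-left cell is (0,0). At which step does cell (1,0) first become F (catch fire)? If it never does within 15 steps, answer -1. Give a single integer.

Step 1: cell (1,0)='T' (+7 fires, +2 burnt)
Step 2: cell (1,0)='T' (+8 fires, +7 burnt)
Step 3: cell (1,0)='T' (+3 fires, +8 burnt)
Step 4: cell (1,0)='T' (+4 fires, +3 burnt)
Step 5: cell (1,0)='F' (+4 fires, +4 burnt)
  -> target ignites at step 5
Step 6: cell (1,0)='.' (+3 fires, +4 burnt)
Step 7: cell (1,0)='.' (+1 fires, +3 burnt)
Step 8: cell (1,0)='.' (+0 fires, +1 burnt)
  fire out at step 8

5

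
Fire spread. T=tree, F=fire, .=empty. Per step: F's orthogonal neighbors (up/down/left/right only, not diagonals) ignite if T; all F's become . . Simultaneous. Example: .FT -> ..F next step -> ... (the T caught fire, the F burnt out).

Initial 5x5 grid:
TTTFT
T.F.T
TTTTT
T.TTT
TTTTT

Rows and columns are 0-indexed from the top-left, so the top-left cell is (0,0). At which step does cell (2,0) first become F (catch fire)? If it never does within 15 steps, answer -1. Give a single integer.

Step 1: cell (2,0)='T' (+3 fires, +2 burnt)
Step 2: cell (2,0)='T' (+5 fires, +3 burnt)
Step 3: cell (2,0)='F' (+5 fires, +5 burnt)
  -> target ignites at step 3
Step 4: cell (2,0)='.' (+5 fires, +5 burnt)
Step 5: cell (2,0)='.' (+2 fires, +5 burnt)
Step 6: cell (2,0)='.' (+0 fires, +2 burnt)
  fire out at step 6

3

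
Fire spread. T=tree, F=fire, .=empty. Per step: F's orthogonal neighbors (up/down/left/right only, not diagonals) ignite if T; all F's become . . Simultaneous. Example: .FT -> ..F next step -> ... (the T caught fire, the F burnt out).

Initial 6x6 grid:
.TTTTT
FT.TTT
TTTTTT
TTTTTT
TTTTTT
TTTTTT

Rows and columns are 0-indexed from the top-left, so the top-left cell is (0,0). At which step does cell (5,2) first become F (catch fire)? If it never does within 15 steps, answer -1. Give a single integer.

Step 1: cell (5,2)='T' (+2 fires, +1 burnt)
Step 2: cell (5,2)='T' (+3 fires, +2 burnt)
Step 3: cell (5,2)='T' (+4 fires, +3 burnt)
Step 4: cell (5,2)='T' (+5 fires, +4 burnt)
Step 5: cell (5,2)='T' (+6 fires, +5 burnt)
Step 6: cell (5,2)='F' (+6 fires, +6 burnt)
  -> target ignites at step 6
Step 7: cell (5,2)='.' (+4 fires, +6 burnt)
Step 8: cell (5,2)='.' (+2 fires, +4 burnt)
Step 9: cell (5,2)='.' (+1 fires, +2 burnt)
Step 10: cell (5,2)='.' (+0 fires, +1 burnt)
  fire out at step 10

6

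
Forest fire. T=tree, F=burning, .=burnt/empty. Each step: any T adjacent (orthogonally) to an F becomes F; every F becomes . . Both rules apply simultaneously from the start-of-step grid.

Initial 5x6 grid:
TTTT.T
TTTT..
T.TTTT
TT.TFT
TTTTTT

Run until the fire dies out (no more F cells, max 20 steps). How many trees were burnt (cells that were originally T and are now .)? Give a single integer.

Step 1: +4 fires, +1 burnt (F count now 4)
Step 2: +4 fires, +4 burnt (F count now 4)
Step 3: +3 fires, +4 burnt (F count now 3)
Step 4: +3 fires, +3 burnt (F count now 3)
Step 5: +4 fires, +3 burnt (F count now 4)
Step 6: +3 fires, +4 burnt (F count now 3)
Step 7: +2 fires, +3 burnt (F count now 2)
Step 8: +0 fires, +2 burnt (F count now 0)
Fire out after step 8
Initially T: 24, now '.': 29
Total burnt (originally-T cells now '.'): 23

Answer: 23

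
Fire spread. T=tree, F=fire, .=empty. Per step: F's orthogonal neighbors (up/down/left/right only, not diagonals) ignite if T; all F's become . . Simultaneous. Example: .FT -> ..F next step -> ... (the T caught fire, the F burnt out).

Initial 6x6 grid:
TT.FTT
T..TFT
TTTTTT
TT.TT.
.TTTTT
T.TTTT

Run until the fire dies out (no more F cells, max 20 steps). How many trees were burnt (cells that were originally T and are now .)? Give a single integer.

Step 1: +4 fires, +2 burnt (F count now 4)
Step 2: +4 fires, +4 burnt (F count now 4)
Step 3: +3 fires, +4 burnt (F count now 3)
Step 4: +4 fires, +3 burnt (F count now 4)
Step 5: +5 fires, +4 burnt (F count now 5)
Step 6: +4 fires, +5 burnt (F count now 4)
Step 7: +1 fires, +4 burnt (F count now 1)
Step 8: +1 fires, +1 burnt (F count now 1)
Step 9: +0 fires, +1 burnt (F count now 0)
Fire out after step 9
Initially T: 27, now '.': 35
Total burnt (originally-T cells now '.'): 26

Answer: 26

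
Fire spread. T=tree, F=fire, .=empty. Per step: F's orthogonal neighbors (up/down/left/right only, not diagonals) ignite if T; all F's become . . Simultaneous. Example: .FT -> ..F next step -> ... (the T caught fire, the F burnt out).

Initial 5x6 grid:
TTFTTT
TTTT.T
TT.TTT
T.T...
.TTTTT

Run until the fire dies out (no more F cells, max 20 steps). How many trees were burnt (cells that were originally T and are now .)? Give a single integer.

Step 1: +3 fires, +1 burnt (F count now 3)
Step 2: +4 fires, +3 burnt (F count now 4)
Step 3: +4 fires, +4 burnt (F count now 4)
Step 4: +3 fires, +4 burnt (F count now 3)
Step 5: +2 fires, +3 burnt (F count now 2)
Step 6: +0 fires, +2 burnt (F count now 0)
Fire out after step 6
Initially T: 22, now '.': 24
Total burnt (originally-T cells now '.'): 16

Answer: 16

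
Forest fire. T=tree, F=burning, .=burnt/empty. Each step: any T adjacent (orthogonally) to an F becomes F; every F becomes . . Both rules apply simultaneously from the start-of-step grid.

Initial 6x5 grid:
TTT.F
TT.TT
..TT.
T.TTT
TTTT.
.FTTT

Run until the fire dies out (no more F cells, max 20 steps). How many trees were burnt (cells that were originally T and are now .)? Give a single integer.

Step 1: +3 fires, +2 burnt (F count now 3)
Step 2: +4 fires, +3 burnt (F count now 4)
Step 3: +5 fires, +4 burnt (F count now 5)
Step 4: +2 fires, +5 burnt (F count now 2)
Step 5: +1 fires, +2 burnt (F count now 1)
Step 6: +0 fires, +1 burnt (F count now 0)
Fire out after step 6
Initially T: 20, now '.': 25
Total burnt (originally-T cells now '.'): 15

Answer: 15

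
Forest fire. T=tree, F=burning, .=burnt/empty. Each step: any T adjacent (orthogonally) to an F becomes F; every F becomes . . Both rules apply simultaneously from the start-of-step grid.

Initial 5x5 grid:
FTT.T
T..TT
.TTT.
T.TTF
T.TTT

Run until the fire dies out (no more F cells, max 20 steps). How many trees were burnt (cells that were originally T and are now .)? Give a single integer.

Answer: 14

Derivation:
Step 1: +4 fires, +2 burnt (F count now 4)
Step 2: +4 fires, +4 burnt (F count now 4)
Step 3: +3 fires, +4 burnt (F count now 3)
Step 4: +2 fires, +3 burnt (F count now 2)
Step 5: +1 fires, +2 burnt (F count now 1)
Step 6: +0 fires, +1 burnt (F count now 0)
Fire out after step 6
Initially T: 16, now '.': 23
Total burnt (originally-T cells now '.'): 14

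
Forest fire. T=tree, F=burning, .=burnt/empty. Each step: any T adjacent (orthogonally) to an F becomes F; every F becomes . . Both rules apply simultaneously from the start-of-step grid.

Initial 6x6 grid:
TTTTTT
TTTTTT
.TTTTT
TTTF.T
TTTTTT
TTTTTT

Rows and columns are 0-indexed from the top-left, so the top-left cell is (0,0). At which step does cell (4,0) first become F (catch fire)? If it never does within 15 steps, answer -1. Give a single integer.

Step 1: cell (4,0)='T' (+3 fires, +1 burnt)
Step 2: cell (4,0)='T' (+7 fires, +3 burnt)
Step 3: cell (4,0)='T' (+10 fires, +7 burnt)
Step 4: cell (4,0)='F' (+8 fires, +10 burnt)
  -> target ignites at step 4
Step 5: cell (4,0)='.' (+4 fires, +8 burnt)
Step 6: cell (4,0)='.' (+1 fires, +4 burnt)
Step 7: cell (4,0)='.' (+0 fires, +1 burnt)
  fire out at step 7

4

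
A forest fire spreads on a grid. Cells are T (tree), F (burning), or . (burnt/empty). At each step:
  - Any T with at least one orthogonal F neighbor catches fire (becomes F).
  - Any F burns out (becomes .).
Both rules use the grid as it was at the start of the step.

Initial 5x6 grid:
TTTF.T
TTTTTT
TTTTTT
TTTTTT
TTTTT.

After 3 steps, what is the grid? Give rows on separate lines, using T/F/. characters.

Step 1: 2 trees catch fire, 1 burn out
  TTF..T
  TTTFTT
  TTTTTT
  TTTTTT
  TTTTT.
Step 2: 4 trees catch fire, 2 burn out
  TF...T
  TTF.FT
  TTTFTT
  TTTTTT
  TTTTT.
Step 3: 6 trees catch fire, 4 burn out
  F....T
  TF...F
  TTF.FT
  TTTFTT
  TTTTT.

F....T
TF...F
TTF.FT
TTTFTT
TTTTT.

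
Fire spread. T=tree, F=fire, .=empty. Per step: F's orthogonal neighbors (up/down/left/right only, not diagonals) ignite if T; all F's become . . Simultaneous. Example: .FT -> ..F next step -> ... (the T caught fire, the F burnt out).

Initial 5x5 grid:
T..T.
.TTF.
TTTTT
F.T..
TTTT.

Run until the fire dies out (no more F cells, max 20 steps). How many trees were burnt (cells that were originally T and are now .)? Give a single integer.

Step 1: +5 fires, +2 burnt (F count now 5)
Step 2: +5 fires, +5 burnt (F count now 5)
Step 3: +2 fires, +5 burnt (F count now 2)
Step 4: +1 fires, +2 burnt (F count now 1)
Step 5: +0 fires, +1 burnt (F count now 0)
Fire out after step 5
Initially T: 14, now '.': 24
Total burnt (originally-T cells now '.'): 13

Answer: 13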